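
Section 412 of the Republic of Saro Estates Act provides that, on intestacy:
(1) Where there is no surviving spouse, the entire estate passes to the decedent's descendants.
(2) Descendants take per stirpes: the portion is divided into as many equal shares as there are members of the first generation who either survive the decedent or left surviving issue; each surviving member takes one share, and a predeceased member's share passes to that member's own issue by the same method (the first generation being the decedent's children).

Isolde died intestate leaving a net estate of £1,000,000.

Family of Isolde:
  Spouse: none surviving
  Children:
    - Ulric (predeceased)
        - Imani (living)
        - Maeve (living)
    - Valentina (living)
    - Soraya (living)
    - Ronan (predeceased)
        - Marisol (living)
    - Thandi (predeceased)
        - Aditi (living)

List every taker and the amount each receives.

Imani: £100,000; Maeve: £100,000; Valentina: £200,000; Soraya: £200,000; Marisol: £200,000; Aditi: £200,000

The entire £1,000,000 passes to the descendants.
That amount (£1,000,000) is divided into 5 shares of £200,000: Valentina and Soraya each take £200,000; Ulric's £200,000 share passes to Ulric's issue; Ronan's £200,000 share passes to Ronan's issue; Thandi's £200,000 share passes to Thandi's issue.
Ulric's share (£200,000) is divided into 2 shares of £100,000: Imani and Maeve each take £100,000.
Ronan's share (£200,000) passes entirely to Marisol.
Thandi's share (£200,000) passes entirely to Aditi.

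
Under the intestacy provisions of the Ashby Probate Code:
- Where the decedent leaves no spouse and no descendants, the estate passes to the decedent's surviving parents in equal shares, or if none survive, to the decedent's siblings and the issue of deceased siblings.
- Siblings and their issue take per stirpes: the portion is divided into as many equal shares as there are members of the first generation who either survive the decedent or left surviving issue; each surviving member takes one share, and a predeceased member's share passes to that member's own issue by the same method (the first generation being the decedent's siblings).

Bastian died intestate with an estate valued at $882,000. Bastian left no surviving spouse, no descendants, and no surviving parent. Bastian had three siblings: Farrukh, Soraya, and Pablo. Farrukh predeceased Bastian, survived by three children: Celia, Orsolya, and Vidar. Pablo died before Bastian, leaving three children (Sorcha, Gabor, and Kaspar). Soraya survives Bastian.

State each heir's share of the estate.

The entire $882,000 passes to the siblings and their issue.
That amount ($882,000) is divided into 3 shares of $294,000: Soraya takes $294,000; Farrukh's $294,000 share passes to Farrukh's issue; Pablo's $294,000 share passes to Pablo's issue.
Farrukh's share ($294,000) is divided into 3 shares of $98,000: Celia, Orsolya, and Vidar each take $98,000.
Pablo's share ($294,000) is divided into 3 shares of $98,000: Sorcha, Gabor, and Kaspar each take $98,000.

Celia: $98,000; Orsolya: $98,000; Vidar: $98,000; Soraya: $294,000; Sorcha: $98,000; Gabor: $98,000; Kaspar: $98,000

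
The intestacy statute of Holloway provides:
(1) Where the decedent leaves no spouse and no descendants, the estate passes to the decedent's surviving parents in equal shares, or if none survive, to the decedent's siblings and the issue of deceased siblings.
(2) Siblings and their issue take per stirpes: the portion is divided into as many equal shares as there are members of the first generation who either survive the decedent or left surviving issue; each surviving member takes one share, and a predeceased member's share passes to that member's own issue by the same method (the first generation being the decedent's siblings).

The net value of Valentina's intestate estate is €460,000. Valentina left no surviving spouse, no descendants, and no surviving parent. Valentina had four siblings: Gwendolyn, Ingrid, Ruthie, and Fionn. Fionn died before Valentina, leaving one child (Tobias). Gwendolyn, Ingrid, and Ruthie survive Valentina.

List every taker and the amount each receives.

The entire €460,000 passes to the siblings and their issue.
That amount (€460,000) is divided into 4 shares of €115,000: Gwendolyn, Ingrid, and Ruthie each take €115,000; Fionn's €115,000 share passes to Fionn's issue.
Fionn's share (€115,000) passes entirely to Tobias.

Gwendolyn: €115,000; Ingrid: €115,000; Ruthie: €115,000; Tobias: €115,000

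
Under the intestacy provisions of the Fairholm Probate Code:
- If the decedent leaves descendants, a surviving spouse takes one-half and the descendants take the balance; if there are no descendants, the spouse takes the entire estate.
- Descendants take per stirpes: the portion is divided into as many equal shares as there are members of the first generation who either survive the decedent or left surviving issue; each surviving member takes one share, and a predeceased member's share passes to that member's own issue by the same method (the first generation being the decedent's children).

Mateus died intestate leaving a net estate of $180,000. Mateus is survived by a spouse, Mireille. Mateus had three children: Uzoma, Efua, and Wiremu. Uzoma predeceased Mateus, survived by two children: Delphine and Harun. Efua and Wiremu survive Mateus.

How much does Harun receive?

Mireille takes one-half of $180,000 = $90,000. The remaining $90,000 passes to the descendants.
The descendants' portion ($90,000) is divided into 3 shares of $30,000: Efua and Wiremu each take $30,000; Uzoma's $30,000 share passes to Uzoma's issue.
Uzoma's share ($30,000) is divided into 2 shares of $15,000: Delphine and Harun each take $15,000.

Harun receives $15,000.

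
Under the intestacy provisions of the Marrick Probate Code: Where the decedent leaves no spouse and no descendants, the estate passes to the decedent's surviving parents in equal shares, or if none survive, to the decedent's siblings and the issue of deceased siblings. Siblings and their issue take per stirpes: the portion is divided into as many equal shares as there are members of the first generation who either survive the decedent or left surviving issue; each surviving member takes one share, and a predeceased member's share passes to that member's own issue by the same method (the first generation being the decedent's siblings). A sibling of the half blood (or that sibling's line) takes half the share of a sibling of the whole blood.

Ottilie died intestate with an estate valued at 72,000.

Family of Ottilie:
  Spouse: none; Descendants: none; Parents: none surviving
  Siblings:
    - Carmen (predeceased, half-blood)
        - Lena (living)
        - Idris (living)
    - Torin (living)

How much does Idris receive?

The entire 72,000 passes to the siblings and their issue.
Counting each half-blood sibling's line as half a unit, there are 3/2 units in 72,000, so one unit is 48,000. Whole-blood lines (Torin) take 48,000 each; half-blood lines (Carmen) take 24,000 each.
Carmen's share (24,000) is divided into 2 shares of 12,000: Lena and Idris each take 12,000.

Idris receives 12,000.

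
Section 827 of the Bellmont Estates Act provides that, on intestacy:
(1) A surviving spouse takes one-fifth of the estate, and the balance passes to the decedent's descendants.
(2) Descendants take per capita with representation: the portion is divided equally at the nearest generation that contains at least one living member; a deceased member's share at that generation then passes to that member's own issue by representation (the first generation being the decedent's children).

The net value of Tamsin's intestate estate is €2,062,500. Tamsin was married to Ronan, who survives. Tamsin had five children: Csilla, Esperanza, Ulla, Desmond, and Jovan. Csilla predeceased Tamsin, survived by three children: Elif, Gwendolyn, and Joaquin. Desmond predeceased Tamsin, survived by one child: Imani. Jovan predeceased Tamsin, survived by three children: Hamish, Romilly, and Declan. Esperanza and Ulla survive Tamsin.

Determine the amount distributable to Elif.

Ronan takes one-fifth of €2,062,500 = €412,500. The remaining €1,650,000 passes to the descendants.
The descendants' portion (€1,650,000) is divided into 5 shares of €330,000: Esperanza and Ulla each take €330,000; Csilla's €330,000 share passes to Csilla's issue; Desmond's €330,000 share passes to Desmond's issue; Jovan's €330,000 share passes to Jovan's issue.
Csilla's share (€330,000) is divided into 3 shares of €110,000: Elif, Gwendolyn, and Joaquin each take €110,000.
Desmond's share (€330,000) passes entirely to Imani.
Jovan's share (€330,000) is divided into 3 shares of €110,000: Hamish, Romilly, and Declan each take €110,000.

Elif receives €110,000.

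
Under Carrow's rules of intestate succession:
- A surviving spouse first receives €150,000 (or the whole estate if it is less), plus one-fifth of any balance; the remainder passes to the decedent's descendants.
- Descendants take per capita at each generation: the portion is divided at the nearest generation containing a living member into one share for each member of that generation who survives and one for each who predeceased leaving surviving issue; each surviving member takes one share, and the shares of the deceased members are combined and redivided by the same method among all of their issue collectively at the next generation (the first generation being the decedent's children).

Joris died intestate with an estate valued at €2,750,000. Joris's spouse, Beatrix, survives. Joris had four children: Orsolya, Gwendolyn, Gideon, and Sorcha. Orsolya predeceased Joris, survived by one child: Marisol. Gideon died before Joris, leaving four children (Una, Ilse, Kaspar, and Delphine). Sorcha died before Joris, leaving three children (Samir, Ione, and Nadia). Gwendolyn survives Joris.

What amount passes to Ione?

Beatrix first takes €150,000, leaving a balance of €2,600,000. Beatrix then takes one-fifth of the balance (€520,000), for a total of €670,000. The remaining €2,080,000 passes to the descendants.
The descendants' portion (€2,080,000) is divided at the children's generation into 4 shares of €520,000. Gwendolyn takes €520,000. The 3 shares of the deceased (Orsolya, Gideon, and Sorcha) are combined into a pool of €1,560,000.
That pool (€1,560,000) is divided at the grandchildren's generation equally among Marisol, Una, Ilse, Kaspar, Delphine, Samir, Ione, and Nadia: €195,000 each.

Ione receives €195,000.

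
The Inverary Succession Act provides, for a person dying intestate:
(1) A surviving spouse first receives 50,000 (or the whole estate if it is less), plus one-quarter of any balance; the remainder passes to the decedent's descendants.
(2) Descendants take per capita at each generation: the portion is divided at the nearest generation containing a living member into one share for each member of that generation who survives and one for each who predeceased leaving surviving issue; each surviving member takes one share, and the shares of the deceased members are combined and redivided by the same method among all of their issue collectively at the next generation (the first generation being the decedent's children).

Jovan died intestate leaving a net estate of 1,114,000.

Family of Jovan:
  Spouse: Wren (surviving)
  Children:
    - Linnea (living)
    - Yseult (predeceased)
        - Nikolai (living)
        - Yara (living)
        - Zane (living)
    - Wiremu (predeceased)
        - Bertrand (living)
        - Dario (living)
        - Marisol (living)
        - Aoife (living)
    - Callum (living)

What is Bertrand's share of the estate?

Bertrand receives 57,000.

Wren first takes 50,000, leaving a balance of 1,064,000. Wren then takes one-quarter of the balance (266,000), for a total of 316,000. The remaining 798,000 passes to the descendants.
The descendants' portion (798,000) is divided at the children's generation into 4 shares of 199,500. Linnea and Callum each take 199,500. The 2 shares of the deceased (Yseult and Wiremu) are combined into a pool of 399,000.
That pool (399,000) is divided at the grandchildren's generation equally among Nikolai, Yara, Zane, Bertrand, Dario, Marisol, and Aoife: 57,000 each.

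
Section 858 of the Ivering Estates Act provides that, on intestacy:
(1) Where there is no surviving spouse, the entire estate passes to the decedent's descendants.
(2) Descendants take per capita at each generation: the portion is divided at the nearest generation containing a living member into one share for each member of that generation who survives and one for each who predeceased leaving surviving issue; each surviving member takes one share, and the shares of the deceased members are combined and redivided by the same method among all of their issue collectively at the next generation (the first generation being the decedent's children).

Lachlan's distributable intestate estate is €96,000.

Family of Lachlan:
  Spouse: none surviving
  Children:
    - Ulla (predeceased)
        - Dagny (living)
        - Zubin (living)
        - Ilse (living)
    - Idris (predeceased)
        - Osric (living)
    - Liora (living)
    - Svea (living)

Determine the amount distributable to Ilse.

The entire €96,000 passes to the descendants.
That amount (€96,000) is divided at the children's generation into 4 shares of €24,000. Liora and Svea each take €24,000. The 2 shares of the deceased (Ulla and Idris) are combined into a pool of €48,000.
That pool (€48,000) is divided at the grandchildren's generation equally among Dagny, Zubin, Ilse, and Osric: €12,000 each.

Ilse receives €12,000.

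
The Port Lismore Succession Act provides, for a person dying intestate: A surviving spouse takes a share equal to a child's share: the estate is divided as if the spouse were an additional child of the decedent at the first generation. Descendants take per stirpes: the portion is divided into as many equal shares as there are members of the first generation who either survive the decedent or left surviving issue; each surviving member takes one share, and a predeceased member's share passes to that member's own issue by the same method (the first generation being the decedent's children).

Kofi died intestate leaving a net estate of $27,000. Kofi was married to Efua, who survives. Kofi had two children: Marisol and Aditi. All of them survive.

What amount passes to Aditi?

The spouse counts as an additional share at the children's level, so there are 3 primary shares of $9,000. Efua takes one such share ($9,000).
The children's combined portion ($18,000) is divided into 2 shares of $9,000: Marisol and Aditi each take $9,000.

Aditi receives $9,000.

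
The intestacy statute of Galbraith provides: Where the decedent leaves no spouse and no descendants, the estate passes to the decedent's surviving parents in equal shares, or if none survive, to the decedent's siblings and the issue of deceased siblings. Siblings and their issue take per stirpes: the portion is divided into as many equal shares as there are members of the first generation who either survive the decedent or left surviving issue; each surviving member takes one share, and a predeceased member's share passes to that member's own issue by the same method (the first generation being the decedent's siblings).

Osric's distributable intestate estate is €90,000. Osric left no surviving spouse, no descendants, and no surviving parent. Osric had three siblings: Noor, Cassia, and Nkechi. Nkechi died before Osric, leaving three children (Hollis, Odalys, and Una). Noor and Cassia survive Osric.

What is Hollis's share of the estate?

Hollis receives €10,000.

The entire €90,000 passes to the siblings and their issue.
That amount (€90,000) is divided into 3 shares of €30,000: Noor and Cassia each take €30,000; Nkechi's €30,000 share passes to Nkechi's issue.
Nkechi's share (€30,000) is divided into 3 shares of €10,000: Hollis, Odalys, and Una each take €10,000.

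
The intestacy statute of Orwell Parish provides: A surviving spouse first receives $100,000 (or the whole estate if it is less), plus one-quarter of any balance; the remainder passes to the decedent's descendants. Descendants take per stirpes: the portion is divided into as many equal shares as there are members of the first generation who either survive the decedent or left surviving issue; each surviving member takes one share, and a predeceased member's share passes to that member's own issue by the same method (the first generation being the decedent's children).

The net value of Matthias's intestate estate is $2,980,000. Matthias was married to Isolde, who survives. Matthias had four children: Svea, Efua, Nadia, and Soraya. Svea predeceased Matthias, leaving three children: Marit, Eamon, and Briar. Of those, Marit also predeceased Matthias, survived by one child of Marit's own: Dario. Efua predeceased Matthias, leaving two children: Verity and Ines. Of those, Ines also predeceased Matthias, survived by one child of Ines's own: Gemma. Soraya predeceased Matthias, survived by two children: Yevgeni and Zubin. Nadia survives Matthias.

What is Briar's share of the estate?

Isolde first takes $100,000, leaving a balance of $2,880,000. Isolde then takes one-quarter of the balance ($720,000), for a total of $820,000. The remaining $2,160,000 passes to the descendants.
The descendants' portion ($2,160,000) is divided into 4 shares of $540,000: Nadia takes $540,000; Svea's $540,000 share passes to Svea's issue; Efua's $540,000 share passes to Efua's issue; Soraya's $540,000 share passes to Soraya's issue.
Svea's share ($540,000) is divided into 3 shares of $180,000: Eamon and Briar each take $180,000; Marit's $180,000 share passes to Marit's issue.
Marit's share ($180,000) passes entirely to Dario.
Efua's share ($540,000) is divided into 2 shares of $270,000: Verity takes $270,000; Ines's $270,000 share passes to Ines's issue.
Ines's share ($270,000) passes entirely to Gemma.
Soraya's share ($540,000) is divided into 2 shares of $270,000: Yevgeni and Zubin each take $270,000.

Briar receives $180,000.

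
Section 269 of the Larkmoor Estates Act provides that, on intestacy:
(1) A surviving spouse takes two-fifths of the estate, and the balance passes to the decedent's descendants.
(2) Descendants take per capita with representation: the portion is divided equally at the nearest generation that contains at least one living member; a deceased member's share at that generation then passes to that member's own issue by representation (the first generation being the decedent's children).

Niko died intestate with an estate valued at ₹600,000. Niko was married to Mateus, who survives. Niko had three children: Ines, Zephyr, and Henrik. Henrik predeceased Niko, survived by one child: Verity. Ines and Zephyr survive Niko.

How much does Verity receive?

Verity receives ₹120,000.

Mateus takes two-fifths of ₹600,000 = ₹240,000. The remaining ₹360,000 passes to the descendants.
The descendants' portion (₹360,000) is divided into 3 shares of ₹120,000: Ines and Zephyr each take ₹120,000; Henrik's ₹120,000 share passes to Henrik's issue.
Henrik's share (₹120,000) passes entirely to Verity.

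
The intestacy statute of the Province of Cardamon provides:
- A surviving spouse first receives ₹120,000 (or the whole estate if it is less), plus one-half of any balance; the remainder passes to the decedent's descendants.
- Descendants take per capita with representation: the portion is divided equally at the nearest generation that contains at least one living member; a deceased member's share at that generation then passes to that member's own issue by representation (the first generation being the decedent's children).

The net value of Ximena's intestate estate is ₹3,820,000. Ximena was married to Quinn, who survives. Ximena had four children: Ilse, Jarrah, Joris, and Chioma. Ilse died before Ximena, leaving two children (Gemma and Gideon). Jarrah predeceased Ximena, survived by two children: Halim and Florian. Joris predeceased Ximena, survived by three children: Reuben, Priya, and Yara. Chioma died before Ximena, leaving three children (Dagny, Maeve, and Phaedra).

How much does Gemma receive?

Gemma receives ₹185,000.

Quinn first takes ₹120,000, leaving a balance of ₹3,700,000. Quinn then takes one-half of the balance (₹1,850,000), for a total of ₹1,970,000. The remaining ₹1,850,000 passes to the descendants.
No child survives, so the initial division is made at the grandchildren's generation.
The descendants' portion (₹1,850,000) is divided into 10 shares of ₹185,000: Gemma, Gideon, Halim, Florian, Reuben, Priya, Yara, Dagny, Maeve, and Phaedra each take ₹185,000.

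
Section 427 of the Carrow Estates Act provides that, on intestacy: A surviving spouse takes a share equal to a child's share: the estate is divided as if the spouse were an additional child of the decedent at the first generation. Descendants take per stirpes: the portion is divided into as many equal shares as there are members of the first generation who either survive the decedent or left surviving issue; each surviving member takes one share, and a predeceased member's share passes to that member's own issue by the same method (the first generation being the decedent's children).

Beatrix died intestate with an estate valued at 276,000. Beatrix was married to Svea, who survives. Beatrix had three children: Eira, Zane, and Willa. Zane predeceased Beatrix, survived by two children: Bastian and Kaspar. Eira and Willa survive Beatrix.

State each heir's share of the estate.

Svea: 69,000; Eira: 69,000; Bastian: 34,500; Kaspar: 34,500; Willa: 69,000

The spouse counts as an additional share at the children's level, so there are 4 primary shares of 69,000. Svea takes one such share (69,000).
The children's combined portion (207,000) is divided into 3 shares of 69,000: Eira and Willa each take 69,000; Zane's 69,000 share passes to Zane's issue.
Zane's share (69,000) is divided into 2 shares of 34,500: Bastian and Kaspar each take 34,500.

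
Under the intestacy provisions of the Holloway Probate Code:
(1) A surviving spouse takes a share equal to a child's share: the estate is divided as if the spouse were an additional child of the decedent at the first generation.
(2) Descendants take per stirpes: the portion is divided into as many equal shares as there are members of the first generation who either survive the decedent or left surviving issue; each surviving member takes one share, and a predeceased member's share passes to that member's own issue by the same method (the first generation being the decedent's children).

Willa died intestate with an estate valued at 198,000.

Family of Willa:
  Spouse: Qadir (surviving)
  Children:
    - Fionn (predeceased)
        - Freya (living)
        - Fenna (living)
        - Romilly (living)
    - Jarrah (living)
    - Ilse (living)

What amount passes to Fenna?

The spouse counts as an additional share at the children's level, so there are 4 primary shares of 49,500. Qadir takes one such share (49,500).
The children's combined portion (148,500) is divided into 3 shares of 49,500: Jarrah and Ilse each take 49,500; Fionn's 49,500 share passes to Fionn's issue.
Fionn's share (49,500) is divided into 3 shares of 16,500: Freya, Fenna, and Romilly each take 16,500.

Fenna receives 16,500.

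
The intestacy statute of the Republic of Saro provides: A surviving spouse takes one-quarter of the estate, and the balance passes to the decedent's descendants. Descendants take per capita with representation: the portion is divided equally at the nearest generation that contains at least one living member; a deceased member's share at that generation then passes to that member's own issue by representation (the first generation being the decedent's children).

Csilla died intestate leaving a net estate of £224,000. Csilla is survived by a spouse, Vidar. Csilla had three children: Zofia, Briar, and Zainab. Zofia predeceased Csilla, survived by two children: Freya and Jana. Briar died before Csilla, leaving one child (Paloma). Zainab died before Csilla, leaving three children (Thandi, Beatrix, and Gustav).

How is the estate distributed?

Vidar: £56,000; Freya: £28,000; Jana: £28,000; Paloma: £28,000; Thandi: £28,000; Beatrix: £28,000; Gustav: £28,000

Vidar takes one-quarter of £224,000 = £56,000. The remaining £168,000 passes to the descendants.
No child survives, so the initial division is made at the grandchildren's generation.
The descendants' portion (£168,000) is divided into 6 shares of £28,000: Freya, Jana, Paloma, Thandi, Beatrix, and Gustav each take £28,000.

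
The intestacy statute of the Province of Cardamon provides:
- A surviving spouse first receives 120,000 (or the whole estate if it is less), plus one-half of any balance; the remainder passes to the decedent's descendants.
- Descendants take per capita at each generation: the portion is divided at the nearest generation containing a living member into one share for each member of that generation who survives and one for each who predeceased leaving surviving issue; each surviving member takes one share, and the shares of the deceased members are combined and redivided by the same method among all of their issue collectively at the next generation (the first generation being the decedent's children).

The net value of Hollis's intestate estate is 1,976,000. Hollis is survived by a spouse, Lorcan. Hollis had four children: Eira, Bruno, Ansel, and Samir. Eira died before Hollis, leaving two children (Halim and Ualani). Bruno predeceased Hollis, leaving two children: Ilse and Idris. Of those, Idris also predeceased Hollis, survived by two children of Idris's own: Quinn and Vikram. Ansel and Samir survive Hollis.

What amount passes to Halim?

Lorcan first takes 120,000, leaving a balance of 1,856,000. Lorcan then takes one-half of the balance (928,000), for a total of 1,048,000. The remaining 928,000 passes to the descendants.
The descendants' portion (928,000) is divided at the children's generation into 4 shares of 232,000. Ansel and Samir each take 232,000. The 2 shares of the deceased (Eira and Bruno) are combined into a pool of 464,000.
That pool (464,000) is divided at the grandchildren's generation into 4 shares of 116,000. Halim, Ualani, and Ilse each take 116,000. The remaining share for the deceased Idris (116,000) is carried to the next generation.
That pool (116,000) is divided at the great-grandchildren's generation equally among Quinn and Vikram: 58,000 each.

Halim receives 116,000.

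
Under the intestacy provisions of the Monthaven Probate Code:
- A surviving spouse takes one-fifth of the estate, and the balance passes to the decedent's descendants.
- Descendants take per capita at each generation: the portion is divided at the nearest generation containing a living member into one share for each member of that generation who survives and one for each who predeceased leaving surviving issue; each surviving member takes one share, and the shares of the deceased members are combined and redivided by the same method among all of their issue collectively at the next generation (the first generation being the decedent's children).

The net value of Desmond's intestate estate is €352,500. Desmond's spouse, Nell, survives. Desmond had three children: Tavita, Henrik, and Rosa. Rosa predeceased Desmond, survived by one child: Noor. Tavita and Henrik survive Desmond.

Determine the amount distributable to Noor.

Nell takes one-fifth of €352,500 = €70,500. The remaining €282,000 passes to the descendants.
The descendants' portion (€282,000) is divided at the children's generation into 3 shares of €94,000. Tavita and Henrik each take €94,000. The remaining share for the deceased Rosa (€94,000) is carried to the next generation.
That pool (€94,000) passes entirely to Noor, the sole taker at the grandchildren's generation.

Noor receives €94,000.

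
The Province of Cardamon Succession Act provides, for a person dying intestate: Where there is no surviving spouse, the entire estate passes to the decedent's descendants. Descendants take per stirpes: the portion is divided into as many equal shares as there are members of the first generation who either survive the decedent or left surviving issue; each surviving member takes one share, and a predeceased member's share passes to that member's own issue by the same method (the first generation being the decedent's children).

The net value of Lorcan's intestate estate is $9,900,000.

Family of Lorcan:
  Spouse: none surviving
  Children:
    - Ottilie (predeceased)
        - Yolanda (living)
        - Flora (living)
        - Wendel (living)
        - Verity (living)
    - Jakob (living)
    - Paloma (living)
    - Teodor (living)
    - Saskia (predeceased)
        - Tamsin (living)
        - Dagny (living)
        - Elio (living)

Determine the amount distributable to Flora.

Flora receives $495,000.

The entire $9,900,000 passes to the descendants.
That amount ($9,900,000) is divided into 5 shares of $1,980,000: Jakob, Paloma, and Teodor each take $1,980,000; Ottilie's $1,980,000 share passes to Ottilie's issue; Saskia's $1,980,000 share passes to Saskia's issue.
Ottilie's share ($1,980,000) is divided into 4 shares of $495,000: Yolanda, Flora, Wendel, and Verity each take $495,000.
Saskia's share ($1,980,000) is divided into 3 shares of $660,000: Tamsin, Dagny, and Elio each take $660,000.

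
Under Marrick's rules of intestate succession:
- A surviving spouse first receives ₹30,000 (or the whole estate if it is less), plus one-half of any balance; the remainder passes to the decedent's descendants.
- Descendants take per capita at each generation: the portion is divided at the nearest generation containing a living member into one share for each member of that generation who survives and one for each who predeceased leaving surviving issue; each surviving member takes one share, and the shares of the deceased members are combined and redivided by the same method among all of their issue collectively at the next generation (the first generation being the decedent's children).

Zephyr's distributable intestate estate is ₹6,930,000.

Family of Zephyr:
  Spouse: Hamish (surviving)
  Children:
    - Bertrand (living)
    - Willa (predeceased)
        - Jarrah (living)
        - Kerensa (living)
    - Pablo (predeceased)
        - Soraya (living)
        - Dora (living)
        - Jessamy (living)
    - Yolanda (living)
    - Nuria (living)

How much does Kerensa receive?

Kerensa receives ₹276,000.

Hamish first takes ₹30,000, leaving a balance of ₹6,900,000. Hamish then takes one-half of the balance (₹3,450,000), for a total of ₹3,480,000. The remaining ₹3,450,000 passes to the descendants.
The descendants' portion (₹3,450,000) is divided at the children's generation into 5 shares of ₹690,000. Bertrand, Yolanda, and Nuria each take ₹690,000. The 2 shares of the deceased (Willa and Pablo) are combined into a pool of ₹1,380,000.
That pool (₹1,380,000) is divided at the grandchildren's generation equally among Jarrah, Kerensa, Soraya, Dora, and Jessamy: ₹276,000 each.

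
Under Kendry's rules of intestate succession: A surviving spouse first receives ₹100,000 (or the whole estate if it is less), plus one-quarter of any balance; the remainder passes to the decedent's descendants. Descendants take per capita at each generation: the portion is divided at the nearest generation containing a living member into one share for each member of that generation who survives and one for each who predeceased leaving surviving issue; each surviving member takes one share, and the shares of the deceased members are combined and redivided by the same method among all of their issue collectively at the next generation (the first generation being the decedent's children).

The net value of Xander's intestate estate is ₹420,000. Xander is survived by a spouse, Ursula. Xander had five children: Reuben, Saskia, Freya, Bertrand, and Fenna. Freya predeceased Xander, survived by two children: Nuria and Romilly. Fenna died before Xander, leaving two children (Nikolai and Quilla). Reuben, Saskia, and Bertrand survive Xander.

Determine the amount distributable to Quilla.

Quilla receives ₹24,000.

Ursula first takes ₹100,000, leaving a balance of ₹320,000. Ursula then takes one-quarter of the balance (₹80,000), for a total of ₹180,000. The remaining ₹240,000 passes to the descendants.
The descendants' portion (₹240,000) is divided at the children's generation into 5 shares of ₹48,000. Reuben, Saskia, and Bertrand each take ₹48,000. The 2 shares of the deceased (Freya and Fenna) are combined into a pool of ₹96,000.
That pool (₹96,000) is divided at the grandchildren's generation equally among Nuria, Romilly, Nikolai, and Quilla: ₹24,000 each.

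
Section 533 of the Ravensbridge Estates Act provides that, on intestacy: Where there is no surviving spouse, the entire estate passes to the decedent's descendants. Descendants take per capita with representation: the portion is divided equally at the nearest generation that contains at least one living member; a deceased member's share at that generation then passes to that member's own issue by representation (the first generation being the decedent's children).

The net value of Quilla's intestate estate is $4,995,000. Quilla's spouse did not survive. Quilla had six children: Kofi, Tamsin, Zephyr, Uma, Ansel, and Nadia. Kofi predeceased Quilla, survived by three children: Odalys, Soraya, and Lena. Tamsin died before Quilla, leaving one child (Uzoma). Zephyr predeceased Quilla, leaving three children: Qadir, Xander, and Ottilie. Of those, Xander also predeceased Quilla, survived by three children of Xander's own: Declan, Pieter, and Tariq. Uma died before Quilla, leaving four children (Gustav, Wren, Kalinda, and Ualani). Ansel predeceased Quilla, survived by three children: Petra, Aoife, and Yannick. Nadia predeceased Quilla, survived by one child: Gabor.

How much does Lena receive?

The entire $4,995,000 passes to the descendants.
No child survives, so the initial division is made at the grandchildren's generation.
That amount ($4,995,000) is divided into 15 shares of $333,000: Odalys, Soraya, Lena, Uzoma, Qadir, Ottilie, Gustav, Wren, Kalinda, Ualani, Petra, Aoife, Yannick, and Gabor each take $333,000; Xander's $333,000 share passes to Xander's issue.
Xander's share ($333,000) is divided into 3 shares of $111,000: Declan, Pieter, and Tariq each take $111,000.

Lena receives $333,000.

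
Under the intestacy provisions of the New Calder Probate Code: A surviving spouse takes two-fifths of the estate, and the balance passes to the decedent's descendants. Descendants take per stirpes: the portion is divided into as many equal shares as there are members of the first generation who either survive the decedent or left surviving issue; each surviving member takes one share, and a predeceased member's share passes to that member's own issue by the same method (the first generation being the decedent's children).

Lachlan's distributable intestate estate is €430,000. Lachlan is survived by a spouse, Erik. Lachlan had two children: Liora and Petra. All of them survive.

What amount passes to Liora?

Liora receives €129,000.

Erik takes two-fifths of €430,000 = €172,000. The remaining €258,000 passes to the descendants.
The descendants' portion (€258,000) is divided into 2 shares of €129,000: Liora and Petra each take €129,000.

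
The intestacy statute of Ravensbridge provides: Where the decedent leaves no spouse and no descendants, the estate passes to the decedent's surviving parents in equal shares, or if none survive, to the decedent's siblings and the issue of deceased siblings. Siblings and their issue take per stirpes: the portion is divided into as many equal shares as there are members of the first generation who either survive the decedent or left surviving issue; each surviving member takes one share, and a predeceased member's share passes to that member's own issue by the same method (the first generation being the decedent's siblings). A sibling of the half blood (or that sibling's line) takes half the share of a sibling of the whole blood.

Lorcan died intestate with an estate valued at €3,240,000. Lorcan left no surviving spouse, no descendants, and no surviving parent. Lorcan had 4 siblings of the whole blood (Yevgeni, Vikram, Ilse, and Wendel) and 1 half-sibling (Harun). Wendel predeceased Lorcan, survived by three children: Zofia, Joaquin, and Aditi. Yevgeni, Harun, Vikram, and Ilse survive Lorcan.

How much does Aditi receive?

The entire €3,240,000 passes to the siblings and their issue.
Counting each half-blood sibling's line as half a unit, there are 9/2 units in €3,240,000, so one unit is €720,000. Whole-blood lines (Yevgeni, Vikram, Ilse, and Wendel) take €720,000 each; half-blood lines (Harun) take €360,000 each.
Wendel's share (€720,000) is divided into 3 shares of €240,000: Zofia, Joaquin, and Aditi each take €240,000.

Aditi receives €240,000.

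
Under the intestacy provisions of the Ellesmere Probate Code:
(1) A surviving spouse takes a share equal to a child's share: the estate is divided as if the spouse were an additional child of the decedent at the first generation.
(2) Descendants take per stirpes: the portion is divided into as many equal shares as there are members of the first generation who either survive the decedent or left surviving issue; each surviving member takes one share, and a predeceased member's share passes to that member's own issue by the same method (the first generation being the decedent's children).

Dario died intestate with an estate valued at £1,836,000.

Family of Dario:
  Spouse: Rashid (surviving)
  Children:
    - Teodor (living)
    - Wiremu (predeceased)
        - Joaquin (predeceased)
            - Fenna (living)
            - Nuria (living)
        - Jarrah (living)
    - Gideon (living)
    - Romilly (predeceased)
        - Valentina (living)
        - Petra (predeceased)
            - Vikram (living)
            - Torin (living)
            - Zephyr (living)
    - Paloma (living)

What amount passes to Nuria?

The spouse counts as an additional share at the children's level, so there are 6 primary shares of £306,000. Rashid takes one such share (£306,000).
The children's combined portion (£1,530,000) is divided into 5 shares of £306,000: Teodor, Gideon, and Paloma each take £306,000; Wiremu's £306,000 share passes to Wiremu's issue; Romilly's £306,000 share passes to Romilly's issue.
Wiremu's share (£306,000) is divided into 2 shares of £153,000: Jarrah takes £153,000; Joaquin's £153,000 share passes to Joaquin's issue.
Joaquin's share (£153,000) is divided into 2 shares of £76,500: Fenna and Nuria each take £76,500.
Romilly's share (£306,000) is divided into 2 shares of £153,000: Valentina takes £153,000; Petra's £153,000 share passes to Petra's issue.
Petra's share (£153,000) is divided into 3 shares of £51,000: Vikram, Torin, and Zephyr each take £51,000.

Nuria receives £76,500.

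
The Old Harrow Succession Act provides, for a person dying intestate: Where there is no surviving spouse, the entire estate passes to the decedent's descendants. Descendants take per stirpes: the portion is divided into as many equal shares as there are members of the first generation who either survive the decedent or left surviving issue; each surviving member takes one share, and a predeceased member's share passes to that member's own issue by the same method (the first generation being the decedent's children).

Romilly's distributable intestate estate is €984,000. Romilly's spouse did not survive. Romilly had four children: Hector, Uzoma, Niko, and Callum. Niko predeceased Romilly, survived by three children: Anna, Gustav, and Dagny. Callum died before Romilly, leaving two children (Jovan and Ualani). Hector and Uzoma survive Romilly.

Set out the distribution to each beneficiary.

The entire €984,000 passes to the descendants.
That amount (€984,000) is divided into 4 shares of €246,000: Hector and Uzoma each take €246,000; Niko's €246,000 share passes to Niko's issue; Callum's €246,000 share passes to Callum's issue.
Niko's share (€246,000) is divided into 3 shares of €82,000: Anna, Gustav, and Dagny each take €82,000.
Callum's share (€246,000) is divided into 2 shares of €123,000: Jovan and Ualani each take €123,000.

Hector: €246,000; Uzoma: €246,000; Anna: €82,000; Gustav: €82,000; Dagny: €82,000; Jovan: €123,000; Ualani: €123,000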